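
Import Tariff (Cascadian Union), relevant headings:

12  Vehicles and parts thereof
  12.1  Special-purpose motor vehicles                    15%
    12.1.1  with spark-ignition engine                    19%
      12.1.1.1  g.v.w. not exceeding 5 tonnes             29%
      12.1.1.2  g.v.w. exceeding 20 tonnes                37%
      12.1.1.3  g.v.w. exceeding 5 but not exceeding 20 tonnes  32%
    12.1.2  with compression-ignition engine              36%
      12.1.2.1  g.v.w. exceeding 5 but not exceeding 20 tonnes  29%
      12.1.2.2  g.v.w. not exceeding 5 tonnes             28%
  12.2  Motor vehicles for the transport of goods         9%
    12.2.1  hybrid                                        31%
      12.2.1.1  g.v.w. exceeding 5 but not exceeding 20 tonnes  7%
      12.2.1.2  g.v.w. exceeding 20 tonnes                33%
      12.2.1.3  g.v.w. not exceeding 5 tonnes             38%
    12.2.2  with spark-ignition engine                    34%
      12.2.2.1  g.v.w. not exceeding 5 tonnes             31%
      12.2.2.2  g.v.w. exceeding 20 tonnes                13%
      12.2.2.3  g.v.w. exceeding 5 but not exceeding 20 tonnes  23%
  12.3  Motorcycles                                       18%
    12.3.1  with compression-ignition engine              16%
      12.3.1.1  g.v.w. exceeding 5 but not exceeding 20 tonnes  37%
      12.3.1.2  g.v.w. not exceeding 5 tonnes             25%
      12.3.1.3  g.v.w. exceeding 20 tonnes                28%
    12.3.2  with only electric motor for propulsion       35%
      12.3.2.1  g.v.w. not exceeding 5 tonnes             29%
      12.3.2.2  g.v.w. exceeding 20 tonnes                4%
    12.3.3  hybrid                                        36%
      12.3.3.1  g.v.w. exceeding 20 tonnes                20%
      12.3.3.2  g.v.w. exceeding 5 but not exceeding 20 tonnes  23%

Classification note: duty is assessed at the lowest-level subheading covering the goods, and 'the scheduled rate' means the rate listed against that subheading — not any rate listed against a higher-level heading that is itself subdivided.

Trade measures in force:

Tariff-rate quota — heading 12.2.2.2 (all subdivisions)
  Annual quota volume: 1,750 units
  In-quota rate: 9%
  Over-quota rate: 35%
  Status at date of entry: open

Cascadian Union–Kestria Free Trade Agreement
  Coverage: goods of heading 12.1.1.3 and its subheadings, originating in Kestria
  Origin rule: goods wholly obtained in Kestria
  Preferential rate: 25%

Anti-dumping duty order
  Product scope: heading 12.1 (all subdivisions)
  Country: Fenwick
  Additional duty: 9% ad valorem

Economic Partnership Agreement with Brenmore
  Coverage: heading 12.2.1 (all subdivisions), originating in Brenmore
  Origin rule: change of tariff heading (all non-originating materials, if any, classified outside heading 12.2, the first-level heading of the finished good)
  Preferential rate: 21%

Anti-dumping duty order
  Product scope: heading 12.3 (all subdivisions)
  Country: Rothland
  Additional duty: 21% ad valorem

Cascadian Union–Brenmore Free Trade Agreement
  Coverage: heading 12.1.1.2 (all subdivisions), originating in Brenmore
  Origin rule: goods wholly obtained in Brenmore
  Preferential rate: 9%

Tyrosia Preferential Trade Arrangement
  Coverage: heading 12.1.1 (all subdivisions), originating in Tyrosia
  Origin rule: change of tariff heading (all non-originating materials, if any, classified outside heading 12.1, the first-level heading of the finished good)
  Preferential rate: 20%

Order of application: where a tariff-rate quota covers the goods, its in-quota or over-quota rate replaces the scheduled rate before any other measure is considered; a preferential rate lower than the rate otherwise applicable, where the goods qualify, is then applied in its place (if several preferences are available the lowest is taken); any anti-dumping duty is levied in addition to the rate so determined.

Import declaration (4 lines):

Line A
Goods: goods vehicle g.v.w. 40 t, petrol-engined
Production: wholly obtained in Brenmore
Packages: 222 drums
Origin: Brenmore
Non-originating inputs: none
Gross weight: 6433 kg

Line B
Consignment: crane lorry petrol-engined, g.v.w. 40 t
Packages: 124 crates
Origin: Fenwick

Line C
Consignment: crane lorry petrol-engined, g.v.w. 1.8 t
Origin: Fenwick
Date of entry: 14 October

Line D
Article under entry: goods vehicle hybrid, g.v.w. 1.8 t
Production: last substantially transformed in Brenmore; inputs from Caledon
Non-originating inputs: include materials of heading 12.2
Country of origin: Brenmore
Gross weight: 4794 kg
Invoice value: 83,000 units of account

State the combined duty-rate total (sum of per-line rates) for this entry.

Line A: goods vehicle → 12.2; petrol-engined → 12.2.2; g.v.w. 40 t → 12.2.2.2. Scheduled 13%. quota on 12.2.2.2 open → in-quota 9%; Brenmore agreement on 12.2.1: 12.2.2.2 not covered; Brenmore agreement on 12.1.1.2: 12.2.2.2 not covered. → 9%.
Line B: crane lorry → 12.1; petrol-engined → 12.1.1; g.v.w. 40 t → 12.1.1.2. Scheduled 37%. anti-dumping (Fenwick, 12.1): +9%; total 37% + 9% = 46%. → 46%.
Line C: crane lorry → 12.1; petrol-engined → 12.1.1; g.v.w. 1.8 t → 12.1.1.1. Scheduled 29%. anti-dumping (Fenwick, 12.1): +9%; total 29% + 9% = 38%. → 38%.
Line D: goods vehicle → 12.2; hybrid → 12.2.1; g.v.w. 1.8 t → 12.2.1.3. Scheduled 38%. Brenmore agreement on 12.2.1: CTH not met; Brenmore agreement on 12.1.1.2: 12.2.1.3 not covered. → 38%.
Sum: 9% + 46% + 38% + 38% = 131%.

131%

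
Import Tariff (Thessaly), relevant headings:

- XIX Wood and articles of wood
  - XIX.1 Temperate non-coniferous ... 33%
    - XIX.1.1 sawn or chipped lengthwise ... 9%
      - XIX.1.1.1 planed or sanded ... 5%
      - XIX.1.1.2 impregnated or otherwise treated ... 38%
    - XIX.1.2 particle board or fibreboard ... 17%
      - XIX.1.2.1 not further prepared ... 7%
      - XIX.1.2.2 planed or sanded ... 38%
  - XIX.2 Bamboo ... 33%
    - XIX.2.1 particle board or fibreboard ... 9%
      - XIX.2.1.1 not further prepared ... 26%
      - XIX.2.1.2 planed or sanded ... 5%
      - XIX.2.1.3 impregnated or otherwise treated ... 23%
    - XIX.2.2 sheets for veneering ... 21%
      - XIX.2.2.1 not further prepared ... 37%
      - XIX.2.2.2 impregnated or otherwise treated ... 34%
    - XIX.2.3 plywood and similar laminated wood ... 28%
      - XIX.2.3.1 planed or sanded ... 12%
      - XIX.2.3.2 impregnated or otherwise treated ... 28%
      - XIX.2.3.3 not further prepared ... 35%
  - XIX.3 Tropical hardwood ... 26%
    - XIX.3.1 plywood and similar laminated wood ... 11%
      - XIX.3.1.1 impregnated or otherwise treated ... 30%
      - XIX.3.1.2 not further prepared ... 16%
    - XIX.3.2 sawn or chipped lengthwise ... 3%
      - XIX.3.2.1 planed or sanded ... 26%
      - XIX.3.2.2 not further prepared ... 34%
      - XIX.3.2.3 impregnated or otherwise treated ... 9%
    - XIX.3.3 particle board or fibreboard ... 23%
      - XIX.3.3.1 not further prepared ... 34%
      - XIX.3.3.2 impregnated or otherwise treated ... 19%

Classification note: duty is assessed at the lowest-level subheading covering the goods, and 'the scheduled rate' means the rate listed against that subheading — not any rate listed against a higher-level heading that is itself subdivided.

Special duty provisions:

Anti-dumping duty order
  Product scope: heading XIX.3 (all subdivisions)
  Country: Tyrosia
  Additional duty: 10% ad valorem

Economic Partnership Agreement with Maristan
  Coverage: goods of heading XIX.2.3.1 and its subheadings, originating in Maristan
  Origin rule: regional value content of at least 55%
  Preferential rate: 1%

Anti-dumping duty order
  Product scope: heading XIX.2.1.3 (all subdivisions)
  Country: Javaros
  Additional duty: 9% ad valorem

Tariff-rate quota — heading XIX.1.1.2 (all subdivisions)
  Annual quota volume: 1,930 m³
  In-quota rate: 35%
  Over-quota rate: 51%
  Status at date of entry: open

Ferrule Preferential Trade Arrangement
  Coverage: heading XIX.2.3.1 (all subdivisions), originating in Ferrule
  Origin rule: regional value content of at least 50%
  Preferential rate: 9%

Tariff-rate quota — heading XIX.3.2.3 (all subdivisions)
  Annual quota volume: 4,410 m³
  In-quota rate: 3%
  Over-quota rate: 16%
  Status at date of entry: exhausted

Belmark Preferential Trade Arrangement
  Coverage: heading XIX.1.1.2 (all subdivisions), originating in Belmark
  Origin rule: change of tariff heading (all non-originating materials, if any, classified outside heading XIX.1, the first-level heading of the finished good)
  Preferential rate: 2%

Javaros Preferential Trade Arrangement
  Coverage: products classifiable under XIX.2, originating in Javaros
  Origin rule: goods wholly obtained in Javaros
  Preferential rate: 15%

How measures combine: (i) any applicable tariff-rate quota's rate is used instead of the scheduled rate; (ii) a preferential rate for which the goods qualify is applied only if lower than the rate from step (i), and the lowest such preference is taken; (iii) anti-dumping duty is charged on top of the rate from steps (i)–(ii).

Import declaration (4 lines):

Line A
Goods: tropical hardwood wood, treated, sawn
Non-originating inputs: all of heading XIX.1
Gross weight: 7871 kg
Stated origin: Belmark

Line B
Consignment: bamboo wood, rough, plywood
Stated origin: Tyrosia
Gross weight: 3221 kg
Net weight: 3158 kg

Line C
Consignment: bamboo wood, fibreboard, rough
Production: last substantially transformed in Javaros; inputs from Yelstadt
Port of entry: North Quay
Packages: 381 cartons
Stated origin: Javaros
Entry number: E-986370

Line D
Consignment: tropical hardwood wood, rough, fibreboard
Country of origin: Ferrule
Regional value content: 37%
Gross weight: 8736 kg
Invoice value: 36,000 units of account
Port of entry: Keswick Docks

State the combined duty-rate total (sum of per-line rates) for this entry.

Line A: tropical hardwood → XIX.3; sawn → XIX.3.2; treated → XIX.3.2.3. Scheduled 9%. quota on XIX.3.2.3 exhausted → over-quota 16%; Belmark agreement on XIX.1.1.2: XIX.3.2.3 not covered. → 16%.
Line B: bamboo → XIX.2; plywood → XIX.2.3; rough → XIX.2.3.3. Scheduled 35%. No special measure applies. → 35%.
Line C: bamboo → XIX.2; fibreboard → XIX.2.1; rough → XIX.2.1.1. Scheduled 26%. Javaros agreement on XIX.2: not wholly obtained. → 26%.
Line D: tropical hardwood → XIX.3; fibreboard → XIX.3.3; rough → XIX.3.3.1. Scheduled 34%. Ferrule agreement on XIX.2.3.1: XIX.3.3.1 not covered. → 34%.
Sum: 16% + 35% + 26% + 34% = 111%.

111%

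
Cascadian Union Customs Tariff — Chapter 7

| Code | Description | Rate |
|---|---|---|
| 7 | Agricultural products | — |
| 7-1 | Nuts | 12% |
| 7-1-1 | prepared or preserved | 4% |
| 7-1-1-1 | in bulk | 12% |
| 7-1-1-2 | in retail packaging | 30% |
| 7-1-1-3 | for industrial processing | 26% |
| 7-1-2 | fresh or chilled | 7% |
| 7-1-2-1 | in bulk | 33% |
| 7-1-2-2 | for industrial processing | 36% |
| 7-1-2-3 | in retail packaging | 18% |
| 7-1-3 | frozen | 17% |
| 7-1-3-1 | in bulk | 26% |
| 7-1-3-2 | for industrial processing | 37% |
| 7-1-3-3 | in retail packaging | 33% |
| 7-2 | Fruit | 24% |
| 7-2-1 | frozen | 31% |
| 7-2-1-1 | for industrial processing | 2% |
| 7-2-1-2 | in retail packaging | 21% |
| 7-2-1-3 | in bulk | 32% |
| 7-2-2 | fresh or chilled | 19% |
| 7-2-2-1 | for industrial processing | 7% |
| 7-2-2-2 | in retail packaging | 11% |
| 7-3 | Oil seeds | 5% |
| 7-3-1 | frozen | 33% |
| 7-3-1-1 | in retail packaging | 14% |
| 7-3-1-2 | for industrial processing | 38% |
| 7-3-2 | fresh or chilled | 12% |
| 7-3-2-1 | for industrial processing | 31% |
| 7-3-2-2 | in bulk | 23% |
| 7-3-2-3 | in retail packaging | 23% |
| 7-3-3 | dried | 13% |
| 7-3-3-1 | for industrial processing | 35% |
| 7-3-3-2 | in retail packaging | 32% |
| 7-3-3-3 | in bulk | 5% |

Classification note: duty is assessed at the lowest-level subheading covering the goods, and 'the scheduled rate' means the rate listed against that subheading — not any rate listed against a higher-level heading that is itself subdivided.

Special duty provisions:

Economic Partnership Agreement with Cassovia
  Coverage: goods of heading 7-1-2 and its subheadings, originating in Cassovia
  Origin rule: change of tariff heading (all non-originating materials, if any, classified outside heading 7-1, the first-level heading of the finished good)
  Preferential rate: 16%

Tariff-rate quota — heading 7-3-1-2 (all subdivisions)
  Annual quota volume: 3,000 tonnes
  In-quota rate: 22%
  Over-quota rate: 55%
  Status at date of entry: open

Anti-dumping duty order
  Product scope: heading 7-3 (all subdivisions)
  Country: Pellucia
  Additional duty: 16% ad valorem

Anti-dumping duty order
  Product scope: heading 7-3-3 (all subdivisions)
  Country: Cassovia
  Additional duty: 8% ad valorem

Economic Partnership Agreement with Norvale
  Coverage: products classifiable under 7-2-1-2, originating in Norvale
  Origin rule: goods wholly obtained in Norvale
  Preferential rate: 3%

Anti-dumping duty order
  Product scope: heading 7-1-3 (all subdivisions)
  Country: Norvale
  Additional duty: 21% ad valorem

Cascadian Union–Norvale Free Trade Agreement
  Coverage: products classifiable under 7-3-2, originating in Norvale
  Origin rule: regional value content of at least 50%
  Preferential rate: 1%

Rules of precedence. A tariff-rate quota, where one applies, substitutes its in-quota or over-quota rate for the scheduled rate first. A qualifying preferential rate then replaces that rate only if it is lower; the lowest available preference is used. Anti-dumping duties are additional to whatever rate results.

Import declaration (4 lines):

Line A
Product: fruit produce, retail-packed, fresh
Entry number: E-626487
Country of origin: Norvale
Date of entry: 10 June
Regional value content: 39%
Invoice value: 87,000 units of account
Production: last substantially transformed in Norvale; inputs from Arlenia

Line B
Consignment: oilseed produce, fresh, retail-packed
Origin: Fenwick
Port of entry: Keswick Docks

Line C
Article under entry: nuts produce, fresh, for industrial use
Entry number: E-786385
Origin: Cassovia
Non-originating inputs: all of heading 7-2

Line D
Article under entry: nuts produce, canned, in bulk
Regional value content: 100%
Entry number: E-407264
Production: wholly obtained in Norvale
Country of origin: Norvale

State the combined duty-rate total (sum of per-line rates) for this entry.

Line A: fruit → 7-2; fresh → 7-2-2; retail-packed → 7-2-2-2. Scheduled 11%. Norvale agreement on 7-2-1-2: 7-2-2-2 not covered; Norvale agreement on 7-3-2: 7-2-2-2 not covered. → 11%.
Line B: oilseed → 7-3; fresh → 7-3-2; retail-packed → 7-3-2-3. Scheduled 23%. No special measure applies. → 23%.
Line C: nuts → 7-1; fresh → 7-1-2; for industrial use → 7-1-2-2. Scheduled 36%. Cassovia agreement on 7-1-2: CTH met → 16% available; preferential 16%. → 16%.
Line D: nuts → 7-1; canned → 7-1-1; in bulk → 7-1-1-1. Scheduled 12%. Norvale agreement on 7-2-1-2: 7-1-1-1 not covered; Norvale agreement on 7-3-2: 7-1-1-1 not covered. → 12%.
Sum: 11% + 23% + 16% + 12% = 62%.

62%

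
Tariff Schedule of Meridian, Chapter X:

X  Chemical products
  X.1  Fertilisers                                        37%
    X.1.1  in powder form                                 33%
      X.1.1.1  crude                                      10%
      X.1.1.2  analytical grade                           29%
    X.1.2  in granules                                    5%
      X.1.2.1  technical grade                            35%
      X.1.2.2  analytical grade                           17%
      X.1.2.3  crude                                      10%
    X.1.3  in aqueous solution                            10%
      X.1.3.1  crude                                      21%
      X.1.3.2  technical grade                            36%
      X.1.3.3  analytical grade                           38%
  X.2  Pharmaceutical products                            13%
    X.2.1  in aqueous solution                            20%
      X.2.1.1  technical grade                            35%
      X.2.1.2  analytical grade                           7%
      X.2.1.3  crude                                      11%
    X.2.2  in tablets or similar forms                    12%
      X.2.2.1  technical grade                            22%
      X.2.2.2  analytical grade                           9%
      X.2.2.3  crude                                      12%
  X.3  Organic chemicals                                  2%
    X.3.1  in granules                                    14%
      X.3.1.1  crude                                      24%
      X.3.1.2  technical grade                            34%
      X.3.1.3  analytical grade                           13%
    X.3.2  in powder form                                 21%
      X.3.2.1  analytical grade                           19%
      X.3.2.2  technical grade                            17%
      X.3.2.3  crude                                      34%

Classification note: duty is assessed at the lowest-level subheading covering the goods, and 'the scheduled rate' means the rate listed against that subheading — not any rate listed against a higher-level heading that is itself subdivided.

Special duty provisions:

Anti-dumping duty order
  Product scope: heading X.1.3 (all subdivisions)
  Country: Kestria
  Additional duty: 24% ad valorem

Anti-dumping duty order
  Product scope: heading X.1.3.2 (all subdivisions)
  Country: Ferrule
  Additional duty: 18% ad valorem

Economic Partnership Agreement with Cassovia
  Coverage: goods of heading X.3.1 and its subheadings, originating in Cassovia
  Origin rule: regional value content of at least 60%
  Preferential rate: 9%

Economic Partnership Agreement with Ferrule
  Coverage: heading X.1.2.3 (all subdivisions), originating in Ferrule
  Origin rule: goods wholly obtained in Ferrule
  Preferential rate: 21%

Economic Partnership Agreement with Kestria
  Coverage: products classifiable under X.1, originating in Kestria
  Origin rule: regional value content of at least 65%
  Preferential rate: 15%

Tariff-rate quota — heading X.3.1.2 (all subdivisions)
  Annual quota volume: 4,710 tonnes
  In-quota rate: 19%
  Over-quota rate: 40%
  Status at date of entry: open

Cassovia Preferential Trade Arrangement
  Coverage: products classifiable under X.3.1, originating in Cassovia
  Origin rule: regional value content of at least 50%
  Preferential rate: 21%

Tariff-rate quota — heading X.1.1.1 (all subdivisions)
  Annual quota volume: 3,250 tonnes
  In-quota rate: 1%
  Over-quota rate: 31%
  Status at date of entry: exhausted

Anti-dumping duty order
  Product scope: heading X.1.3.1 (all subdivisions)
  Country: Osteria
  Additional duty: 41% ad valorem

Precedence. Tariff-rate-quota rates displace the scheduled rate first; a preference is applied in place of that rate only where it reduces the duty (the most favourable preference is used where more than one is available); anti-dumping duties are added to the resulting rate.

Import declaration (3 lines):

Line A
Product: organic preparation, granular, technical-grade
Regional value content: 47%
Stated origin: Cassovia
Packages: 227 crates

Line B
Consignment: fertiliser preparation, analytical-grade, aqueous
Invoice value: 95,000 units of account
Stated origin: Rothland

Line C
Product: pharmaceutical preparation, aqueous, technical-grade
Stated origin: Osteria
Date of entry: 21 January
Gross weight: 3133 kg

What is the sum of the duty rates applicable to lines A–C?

92%

Line A: organic → X.3; granular → X.3.1; technical-grade → X.3.1.2. Scheduled 34%. quota on X.3.1.2 open → in-quota 19%; Cassovia agreement on X.3.1: RVC < 60%; Cassovia agreement on X.3.1: RVC < 50%. → 19%.
Line B: fertiliser → X.1; aqueous → X.1.3; analytical-grade → X.1.3.3. Scheduled 38%. No special measure applies. → 38%.
Line C: pharmaceutical → X.2; aqueous → X.2.1; technical-grade → X.2.1.1. Scheduled 35%. No special measure applies. → 35%.
Sum: 19% + 38% + 35% = 92%.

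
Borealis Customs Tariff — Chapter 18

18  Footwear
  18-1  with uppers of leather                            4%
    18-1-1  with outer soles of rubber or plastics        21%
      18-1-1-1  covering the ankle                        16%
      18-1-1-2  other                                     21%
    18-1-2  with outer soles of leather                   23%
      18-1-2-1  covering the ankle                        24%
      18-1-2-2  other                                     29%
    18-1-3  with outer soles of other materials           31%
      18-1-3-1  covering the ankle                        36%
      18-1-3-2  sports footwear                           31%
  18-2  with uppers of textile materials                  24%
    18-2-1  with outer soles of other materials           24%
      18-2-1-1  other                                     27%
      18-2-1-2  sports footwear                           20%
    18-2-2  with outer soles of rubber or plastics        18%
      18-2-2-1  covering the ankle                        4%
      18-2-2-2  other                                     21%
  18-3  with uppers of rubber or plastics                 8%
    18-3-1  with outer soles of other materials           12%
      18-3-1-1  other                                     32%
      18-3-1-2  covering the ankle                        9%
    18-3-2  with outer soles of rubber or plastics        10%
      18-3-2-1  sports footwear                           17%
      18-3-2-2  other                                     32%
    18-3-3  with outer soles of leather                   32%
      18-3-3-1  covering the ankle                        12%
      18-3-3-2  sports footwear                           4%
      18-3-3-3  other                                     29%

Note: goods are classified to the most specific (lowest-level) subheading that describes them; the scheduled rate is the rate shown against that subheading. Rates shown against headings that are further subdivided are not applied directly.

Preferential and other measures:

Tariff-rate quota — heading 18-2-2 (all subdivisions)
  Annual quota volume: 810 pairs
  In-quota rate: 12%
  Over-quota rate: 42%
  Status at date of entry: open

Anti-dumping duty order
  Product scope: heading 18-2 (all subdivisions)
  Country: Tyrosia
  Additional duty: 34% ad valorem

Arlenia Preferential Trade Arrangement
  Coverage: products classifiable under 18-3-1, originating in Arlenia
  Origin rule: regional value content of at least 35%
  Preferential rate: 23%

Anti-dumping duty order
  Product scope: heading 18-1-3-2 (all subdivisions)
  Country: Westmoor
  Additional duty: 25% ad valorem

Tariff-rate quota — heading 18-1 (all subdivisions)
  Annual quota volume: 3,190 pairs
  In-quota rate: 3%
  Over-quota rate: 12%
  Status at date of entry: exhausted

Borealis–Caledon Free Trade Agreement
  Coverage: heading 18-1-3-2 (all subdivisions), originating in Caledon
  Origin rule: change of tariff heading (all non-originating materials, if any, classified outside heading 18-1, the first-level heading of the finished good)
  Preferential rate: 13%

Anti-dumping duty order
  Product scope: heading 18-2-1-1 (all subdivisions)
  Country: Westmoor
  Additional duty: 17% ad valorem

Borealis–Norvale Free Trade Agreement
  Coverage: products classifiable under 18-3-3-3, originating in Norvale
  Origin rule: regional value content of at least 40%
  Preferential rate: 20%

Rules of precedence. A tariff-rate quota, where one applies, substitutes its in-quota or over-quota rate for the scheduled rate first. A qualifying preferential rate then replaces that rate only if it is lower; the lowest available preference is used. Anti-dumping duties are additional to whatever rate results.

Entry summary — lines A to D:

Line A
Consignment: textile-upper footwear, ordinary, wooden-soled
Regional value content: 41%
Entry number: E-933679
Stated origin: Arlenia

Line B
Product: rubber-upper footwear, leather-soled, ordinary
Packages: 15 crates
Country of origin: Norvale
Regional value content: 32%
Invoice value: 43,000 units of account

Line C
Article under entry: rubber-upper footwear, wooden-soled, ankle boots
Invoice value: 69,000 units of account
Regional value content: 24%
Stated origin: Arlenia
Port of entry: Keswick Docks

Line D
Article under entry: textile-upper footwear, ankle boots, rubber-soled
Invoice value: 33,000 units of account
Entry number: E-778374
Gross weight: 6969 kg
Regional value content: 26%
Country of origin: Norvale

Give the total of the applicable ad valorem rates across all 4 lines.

Line A: textile-upper → 18-2; wooden-soled → 18-2-1; ordinary → 18-2-1-1. Scheduled 27%. Arlenia agreement on 18-3-1: 18-2-1-1 not covered. → 27%.
Line B: rubber-upper → 18-3; leather-soled → 18-3-3; ordinary → 18-3-3-3. Scheduled 29%. Norvale agreement on 18-3-3-3: RVC < 40%. → 29%.
Line C: rubber-upper → 18-3; wooden-soled → 18-3-1; ankle boots → 18-3-1-2. Scheduled 9%. Arlenia agreement on 18-3-1: RVC < 35%. → 9%.
Line D: textile-upper → 18-2; rubber-soled → 18-2-2; ankle boots → 18-2-2-1. Scheduled 4%. quota on 18-2-2 open → in-quota 12%; Norvale agreement on 18-3-3-3: 18-2-2-1 not covered. → 12%.
Sum: 27% + 29% + 9% + 12% = 77%.

77%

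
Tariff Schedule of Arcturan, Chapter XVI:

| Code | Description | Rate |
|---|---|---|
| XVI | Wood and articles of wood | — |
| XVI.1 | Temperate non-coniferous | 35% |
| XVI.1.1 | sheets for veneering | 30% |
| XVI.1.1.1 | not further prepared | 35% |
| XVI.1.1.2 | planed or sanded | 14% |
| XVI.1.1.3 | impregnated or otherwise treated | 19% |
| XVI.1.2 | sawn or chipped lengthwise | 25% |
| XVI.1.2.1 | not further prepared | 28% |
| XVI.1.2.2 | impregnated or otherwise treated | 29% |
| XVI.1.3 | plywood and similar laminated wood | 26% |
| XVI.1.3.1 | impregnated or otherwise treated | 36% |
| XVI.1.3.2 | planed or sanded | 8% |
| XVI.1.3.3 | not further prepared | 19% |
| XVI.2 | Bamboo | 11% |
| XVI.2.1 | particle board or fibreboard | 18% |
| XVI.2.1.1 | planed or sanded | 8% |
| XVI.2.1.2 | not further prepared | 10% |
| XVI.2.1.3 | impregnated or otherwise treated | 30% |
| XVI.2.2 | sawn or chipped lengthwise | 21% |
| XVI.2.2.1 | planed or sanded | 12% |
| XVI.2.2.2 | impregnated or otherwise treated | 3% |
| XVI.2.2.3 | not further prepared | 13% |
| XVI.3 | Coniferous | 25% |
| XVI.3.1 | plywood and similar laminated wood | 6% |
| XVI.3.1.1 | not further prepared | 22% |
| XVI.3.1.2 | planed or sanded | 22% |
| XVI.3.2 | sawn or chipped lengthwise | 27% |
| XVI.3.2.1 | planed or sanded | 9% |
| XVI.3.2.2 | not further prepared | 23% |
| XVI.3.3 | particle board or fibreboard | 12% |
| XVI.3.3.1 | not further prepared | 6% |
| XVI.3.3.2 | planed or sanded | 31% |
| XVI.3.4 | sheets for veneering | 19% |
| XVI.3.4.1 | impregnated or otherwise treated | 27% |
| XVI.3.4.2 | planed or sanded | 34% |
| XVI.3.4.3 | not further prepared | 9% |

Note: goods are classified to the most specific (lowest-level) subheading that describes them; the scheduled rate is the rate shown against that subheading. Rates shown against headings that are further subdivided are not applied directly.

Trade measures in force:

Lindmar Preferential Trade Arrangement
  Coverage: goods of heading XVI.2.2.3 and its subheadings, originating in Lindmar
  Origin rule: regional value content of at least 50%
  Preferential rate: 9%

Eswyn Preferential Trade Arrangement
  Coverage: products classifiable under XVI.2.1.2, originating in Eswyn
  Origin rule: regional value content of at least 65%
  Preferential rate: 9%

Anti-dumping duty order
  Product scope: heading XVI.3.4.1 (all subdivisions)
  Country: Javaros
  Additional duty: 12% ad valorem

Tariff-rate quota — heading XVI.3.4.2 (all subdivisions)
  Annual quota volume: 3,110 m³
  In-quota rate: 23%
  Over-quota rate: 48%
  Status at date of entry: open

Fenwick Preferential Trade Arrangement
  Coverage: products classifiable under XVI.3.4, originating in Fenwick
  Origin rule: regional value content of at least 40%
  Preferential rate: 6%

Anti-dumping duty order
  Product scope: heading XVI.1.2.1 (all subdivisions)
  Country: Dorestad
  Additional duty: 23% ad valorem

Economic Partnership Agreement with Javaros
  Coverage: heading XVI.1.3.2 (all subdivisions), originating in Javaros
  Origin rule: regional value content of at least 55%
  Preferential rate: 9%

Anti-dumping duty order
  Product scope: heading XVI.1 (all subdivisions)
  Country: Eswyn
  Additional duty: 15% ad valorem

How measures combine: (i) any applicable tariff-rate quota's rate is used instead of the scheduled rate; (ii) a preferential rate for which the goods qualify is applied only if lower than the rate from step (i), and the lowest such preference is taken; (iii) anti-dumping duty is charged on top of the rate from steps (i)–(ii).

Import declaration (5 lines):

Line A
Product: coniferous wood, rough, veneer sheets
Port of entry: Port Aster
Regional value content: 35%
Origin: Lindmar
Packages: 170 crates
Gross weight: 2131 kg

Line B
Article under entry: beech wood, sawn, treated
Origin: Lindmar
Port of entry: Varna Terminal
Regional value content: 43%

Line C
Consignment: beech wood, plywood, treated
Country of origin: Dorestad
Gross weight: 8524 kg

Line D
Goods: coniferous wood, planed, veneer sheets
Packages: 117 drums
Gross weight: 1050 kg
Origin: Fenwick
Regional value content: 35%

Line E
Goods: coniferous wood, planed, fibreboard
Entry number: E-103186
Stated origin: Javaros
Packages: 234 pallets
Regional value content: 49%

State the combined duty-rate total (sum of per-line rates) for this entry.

128%

Line A: coniferous → XVI.3; veneer sheets → XVI.3.4; rough → XVI.3.4.3. Scheduled 9%. Lindmar agreement on XVI.2.2.3: XVI.3.4.3 not covered. → 9%.
Line B: beech → XVI.1; sawn → XVI.1.2; treated → XVI.1.2.2. Scheduled 29%. Lindmar agreement on XVI.2.2.3: XVI.1.2.2 not covered. → 29%.
Line C: beech → XVI.1; plywood → XVI.1.3; treated → XVI.1.3.1. Scheduled 36%. No special measure applies. → 36%.
Line D: coniferous → XVI.3; veneer sheets → XVI.3.4; planed → XVI.3.4.2. Scheduled 34%. quota on XVI.3.4.2 open → in-quota 23%; Fenwick agreement on XVI.3.4: RVC < 40%. → 23%.
Line E: coniferous → XVI.3; fibreboard → XVI.3.3; planed → XVI.3.3.2. Scheduled 31%. Javaros agreement on XVI.1.3.2: XVI.3.3.2 not covered. → 31%.
Sum: 9% + 29% + 36% + 23% + 31% = 128%.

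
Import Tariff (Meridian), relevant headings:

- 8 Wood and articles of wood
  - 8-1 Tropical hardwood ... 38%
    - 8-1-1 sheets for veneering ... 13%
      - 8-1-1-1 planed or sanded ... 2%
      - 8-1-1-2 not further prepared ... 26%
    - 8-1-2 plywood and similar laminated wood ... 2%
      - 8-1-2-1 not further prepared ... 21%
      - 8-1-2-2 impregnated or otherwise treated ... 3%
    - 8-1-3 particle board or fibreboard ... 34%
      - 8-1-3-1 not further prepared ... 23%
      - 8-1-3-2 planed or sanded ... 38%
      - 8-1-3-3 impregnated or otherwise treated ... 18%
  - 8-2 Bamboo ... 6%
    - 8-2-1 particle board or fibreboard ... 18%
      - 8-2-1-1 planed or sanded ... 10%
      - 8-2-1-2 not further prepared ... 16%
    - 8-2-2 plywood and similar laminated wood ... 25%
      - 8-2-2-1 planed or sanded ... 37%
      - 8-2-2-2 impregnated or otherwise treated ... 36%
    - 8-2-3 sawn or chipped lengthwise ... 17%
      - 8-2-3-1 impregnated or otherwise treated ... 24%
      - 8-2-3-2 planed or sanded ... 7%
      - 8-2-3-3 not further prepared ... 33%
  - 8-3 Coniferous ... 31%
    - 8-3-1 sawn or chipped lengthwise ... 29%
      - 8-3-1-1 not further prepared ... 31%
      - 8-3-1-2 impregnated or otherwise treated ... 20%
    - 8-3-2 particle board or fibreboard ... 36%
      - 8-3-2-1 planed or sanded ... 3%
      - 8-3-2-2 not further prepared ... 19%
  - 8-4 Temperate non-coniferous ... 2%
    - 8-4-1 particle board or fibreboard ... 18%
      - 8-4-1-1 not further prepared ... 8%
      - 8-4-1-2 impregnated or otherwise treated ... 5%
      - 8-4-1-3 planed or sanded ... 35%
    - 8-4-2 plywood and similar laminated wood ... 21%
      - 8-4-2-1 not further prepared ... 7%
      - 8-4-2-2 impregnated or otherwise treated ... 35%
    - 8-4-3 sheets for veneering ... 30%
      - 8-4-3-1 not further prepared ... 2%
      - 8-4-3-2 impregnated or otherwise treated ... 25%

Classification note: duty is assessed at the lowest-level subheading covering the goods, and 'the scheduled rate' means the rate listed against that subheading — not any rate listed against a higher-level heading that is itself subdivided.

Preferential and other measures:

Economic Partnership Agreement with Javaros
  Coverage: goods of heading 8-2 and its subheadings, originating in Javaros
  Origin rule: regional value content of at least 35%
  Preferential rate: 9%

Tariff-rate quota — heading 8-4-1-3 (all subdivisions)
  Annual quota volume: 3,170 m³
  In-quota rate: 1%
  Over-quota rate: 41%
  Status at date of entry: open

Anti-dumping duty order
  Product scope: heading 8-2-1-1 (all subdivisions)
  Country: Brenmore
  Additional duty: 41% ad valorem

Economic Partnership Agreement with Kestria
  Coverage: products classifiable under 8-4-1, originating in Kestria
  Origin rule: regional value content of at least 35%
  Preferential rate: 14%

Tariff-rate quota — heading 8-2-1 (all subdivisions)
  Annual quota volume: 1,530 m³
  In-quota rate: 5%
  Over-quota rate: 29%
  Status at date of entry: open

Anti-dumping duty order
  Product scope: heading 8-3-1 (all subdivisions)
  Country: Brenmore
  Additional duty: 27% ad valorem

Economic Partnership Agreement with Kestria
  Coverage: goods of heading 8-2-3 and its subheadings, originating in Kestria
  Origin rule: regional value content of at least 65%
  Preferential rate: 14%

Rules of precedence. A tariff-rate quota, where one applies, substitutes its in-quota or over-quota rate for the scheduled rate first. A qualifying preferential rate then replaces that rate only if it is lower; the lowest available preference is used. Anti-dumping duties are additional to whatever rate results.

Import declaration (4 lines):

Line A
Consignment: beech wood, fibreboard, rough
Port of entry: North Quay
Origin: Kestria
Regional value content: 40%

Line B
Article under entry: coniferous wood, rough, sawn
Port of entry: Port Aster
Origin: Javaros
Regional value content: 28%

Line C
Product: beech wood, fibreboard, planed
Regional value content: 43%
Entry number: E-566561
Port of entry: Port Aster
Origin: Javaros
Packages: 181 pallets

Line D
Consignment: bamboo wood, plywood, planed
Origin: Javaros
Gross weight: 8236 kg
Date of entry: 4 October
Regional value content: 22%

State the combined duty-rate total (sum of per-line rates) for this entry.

Line A: beech → 8-4; fibreboard → 8-4-1; rough → 8-4-1-1. Scheduled 8%. Kestria agreement on 8-4-1: RVC ≥ 35% → 14% available; Kestria agreement on 8-2-3: 8-4-1-1 not covered; preference 14% not lower than 8% → no reduction. → 8%.
Line B: coniferous → 8-3; sawn → 8-3-1; rough → 8-3-1-1. Scheduled 31%. Javaros agreement on 8-2: 8-3-1-1 not covered. → 31%.
Line C: beech → 8-4; fibreboard → 8-4-1; planed → 8-4-1-3. Scheduled 35%. quota on 8-4-1-3 open → in-quota 1%; Javaros agreement on 8-2: 8-4-1-3 not covered. → 1%.
Line D: bamboo → 8-2; plywood → 8-2-2; planed → 8-2-2-1. Scheduled 37%. Javaros agreement on 8-2: RVC < 35%. → 37%.
Sum: 8% + 31% + 1% + 37% = 77%.

77%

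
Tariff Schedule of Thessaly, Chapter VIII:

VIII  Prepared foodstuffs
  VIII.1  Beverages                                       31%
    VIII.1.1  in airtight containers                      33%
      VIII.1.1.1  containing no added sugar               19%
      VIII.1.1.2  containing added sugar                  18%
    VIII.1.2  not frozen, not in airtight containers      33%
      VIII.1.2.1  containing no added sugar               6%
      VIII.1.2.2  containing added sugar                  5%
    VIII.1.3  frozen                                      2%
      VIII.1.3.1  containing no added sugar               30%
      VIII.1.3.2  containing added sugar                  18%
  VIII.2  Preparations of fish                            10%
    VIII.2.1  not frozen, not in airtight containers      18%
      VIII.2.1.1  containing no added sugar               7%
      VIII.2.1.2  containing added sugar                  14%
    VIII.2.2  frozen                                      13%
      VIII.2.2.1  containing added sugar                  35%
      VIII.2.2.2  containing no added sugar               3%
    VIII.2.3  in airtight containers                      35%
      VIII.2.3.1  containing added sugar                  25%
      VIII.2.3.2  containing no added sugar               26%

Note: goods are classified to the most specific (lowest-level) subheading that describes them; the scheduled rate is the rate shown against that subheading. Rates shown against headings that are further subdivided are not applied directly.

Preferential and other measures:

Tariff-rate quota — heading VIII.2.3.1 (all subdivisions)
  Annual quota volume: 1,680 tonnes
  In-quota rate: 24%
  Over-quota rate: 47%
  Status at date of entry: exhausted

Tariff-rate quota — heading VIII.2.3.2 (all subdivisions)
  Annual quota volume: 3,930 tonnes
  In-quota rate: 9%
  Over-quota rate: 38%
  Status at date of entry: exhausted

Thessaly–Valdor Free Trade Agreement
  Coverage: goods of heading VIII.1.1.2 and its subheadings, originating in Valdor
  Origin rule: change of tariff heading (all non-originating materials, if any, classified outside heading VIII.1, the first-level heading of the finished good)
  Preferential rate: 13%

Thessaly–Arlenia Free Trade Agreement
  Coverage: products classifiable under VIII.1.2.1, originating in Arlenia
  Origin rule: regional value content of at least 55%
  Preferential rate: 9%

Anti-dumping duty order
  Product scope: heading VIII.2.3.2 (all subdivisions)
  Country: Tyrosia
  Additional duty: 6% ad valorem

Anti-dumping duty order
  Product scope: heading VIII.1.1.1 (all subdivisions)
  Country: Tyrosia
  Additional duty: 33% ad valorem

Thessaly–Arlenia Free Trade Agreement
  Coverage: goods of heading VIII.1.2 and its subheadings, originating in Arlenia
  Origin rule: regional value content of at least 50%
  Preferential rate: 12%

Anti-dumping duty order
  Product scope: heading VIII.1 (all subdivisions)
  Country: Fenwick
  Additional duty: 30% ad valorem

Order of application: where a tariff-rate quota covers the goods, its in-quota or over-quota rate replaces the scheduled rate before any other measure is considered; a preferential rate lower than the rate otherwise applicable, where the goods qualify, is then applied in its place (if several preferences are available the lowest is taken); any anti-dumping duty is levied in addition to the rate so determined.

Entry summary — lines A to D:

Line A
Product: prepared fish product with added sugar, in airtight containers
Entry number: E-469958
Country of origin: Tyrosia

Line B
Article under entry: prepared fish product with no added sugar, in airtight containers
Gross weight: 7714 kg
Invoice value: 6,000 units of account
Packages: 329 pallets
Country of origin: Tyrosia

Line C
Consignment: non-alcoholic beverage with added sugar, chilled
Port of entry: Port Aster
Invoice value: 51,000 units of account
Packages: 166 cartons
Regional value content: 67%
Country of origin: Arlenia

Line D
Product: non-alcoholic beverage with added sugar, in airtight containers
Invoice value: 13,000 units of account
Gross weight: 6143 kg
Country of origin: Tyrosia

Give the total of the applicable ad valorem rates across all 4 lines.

Line A: prepared fish product → VIII.2; in airtight containers → VIII.2.3; with added sugar → VIII.2.3.1. Scheduled 25%. quota on VIII.2.3.1 exhausted → over-quota 47%. → 47%.
Line B: prepared fish product → VIII.2; in airtight containers → VIII.2.3; with no added sugar → VIII.2.3.2. Scheduled 26%. quota on VIII.2.3.2 exhausted → over-quota 38%; anti-dumping (Tyrosia, VIII.2.3.2): +6%; total 38% + 6% = 44%. → 44%.
Line C: non-alcoholic beverage → VIII.1; chilled → VIII.1.2; with added sugar → VIII.1.2.2. Scheduled 5%. Arlenia agreement on VIII.1.2.1: VIII.1.2.2 not covered; Arlenia agreement on VIII.1.2: RVC ≥ 50% → 12% available; preference 12% not lower than 5% → no reduction. → 5%.
Line D: non-alcoholic beverage → VIII.1; in airtight containers → VIII.1.1; with added sugar → VIII.1.1.2. Scheduled 18%. No special measure applies. → 18%.
Sum: 47% + 44% + 5% + 18% = 114%.

114%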